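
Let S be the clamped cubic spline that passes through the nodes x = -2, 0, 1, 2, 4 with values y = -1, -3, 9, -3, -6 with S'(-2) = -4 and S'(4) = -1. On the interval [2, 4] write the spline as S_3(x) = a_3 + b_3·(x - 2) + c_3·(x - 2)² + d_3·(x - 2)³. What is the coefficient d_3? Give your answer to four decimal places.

With σ_i denoting the second derivative at x_i, h_i = 2, 1, 1, 2, and Δ_i = (y_(i+1) − y_i)/h_i = -1, 12, -12, -3/2:
  2·σ_0 + 6·σ_1 + 1·σ_2 = 6(Δ_1 - Δ_0) = 78
  1·σ_1 + 4·σ_2 + 1·σ_3 = 6(Δ_2 - Δ_1) = -144
  1·σ_2 + 6·σ_3 + 2·σ_4 = 6(Δ_3 - Δ_2) = 63
Clamped end conditions give two more equations: 2h_0·σ_0 + h_0·σ_1 = 6(Δ_0 - S'(-2)) = 18 and h_3·σ_3 + 2h_3·σ_4 = 6(S'(4) - Δ_3) = 3.
Solving: σ_0 = -57/8, σ_1 = 93/4, σ_2 = -189/4, σ_3 = 87/4, σ_4 = -81/8.
On [2, 4], with S_3(x) = a_3 + b_3·(x - 2) + c_3·(x - 2)² + d_3·(x - 2)³: c_3 = σ_3/2 = 87/8, d_3 = (σ_4 - σ_3)/(6h_3) = -85/32, b_3 = Δ_3 - h_3(2σ_3 + σ_4)/6 = -101/8.

-2.6563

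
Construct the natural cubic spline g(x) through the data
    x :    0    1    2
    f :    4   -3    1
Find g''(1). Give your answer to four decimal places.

16.5000

Put m_i = g'' at the i-th knot. Here h = (1, 1) and Δ = (-7, 4), so the interior equations h_(i-1)·m_(i-1) + 2(h_(i-1)+h_i)·m_i + h_i·m_(i+1) = 6(Δ_i − Δ_(i-1)) read
  1·m_0 + 4·m_1 + 1·m_2 = 6(Δ_1 - Δ_0) = 66
Natural end conditions: m_0 = m_2 = 0.
Solving the tridiagonal system: m_0 = 0, m_1 = 33/2, m_2 = 0.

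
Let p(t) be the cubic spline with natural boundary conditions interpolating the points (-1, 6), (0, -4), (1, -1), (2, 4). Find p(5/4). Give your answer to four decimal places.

Let σ_i = p''(x_i). Step sizes h_i = 1, 1, 1; slopes of the chords Δ_i = (y_(i+1) - y_i)/h_i = -10, 3, 5.
  1·σ_0 + 4·σ_1 + 1·σ_2 = 6(Δ_1 - Δ_0) = 78
  1·σ_1 + 4·σ_2 + 1·σ_3 = 6(Δ_2 - Δ_1) = 12
Natural end conditions: σ_0 = σ_3 = 0.
Forward elimination and back-substitution give σ_0 = 0, σ_1 = 20, σ_2 = -2, σ_3 = 0.
On [1, 2], p(t) = -1 + 17/3·(t - 1) - 1·(t - 1)² + 1/3·(t - 1)³.
With (t - 1) = 1/4: p(5/4) = 23/64.

0.3594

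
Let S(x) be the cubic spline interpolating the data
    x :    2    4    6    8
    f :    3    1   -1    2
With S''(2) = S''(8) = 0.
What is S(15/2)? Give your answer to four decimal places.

0.9375

Write M_i for S''(x_i). With h_i = 2, 2, 2 and divided differences Δ_i = -1, -1, 3/2, the continuity of S' gives the tridiagonal system
  2·M_0 + 8·M_1 + 2·M_2 = 6(Δ_1 - Δ_0) = 0
  2·M_1 + 8·M_2 + 2·M_3 = 6(Δ_2 - Δ_1) = 15
Natural end conditions: M_0 = M_3 = 0.
Forward elimination and back-substitution give M_0 = 0, M_1 = -1/2, M_2 = 2, M_3 = 0.
On [6, 8], S(x) = -1 + 1/6·(x - 6) + 1·(x - 6)² - 1/6·(x - 6)³.
With (x - 6) = 3/2: S(15/2) = 15/16.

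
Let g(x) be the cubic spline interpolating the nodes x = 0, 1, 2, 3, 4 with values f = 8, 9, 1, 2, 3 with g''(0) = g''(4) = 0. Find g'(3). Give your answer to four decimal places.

2.6071

With σ_i denoting the second derivative at x_i, h_i = 1, 1, 1, 1, and Δ_i = (y_(i+1) − y_i)/h_i = 1, -8, 1, 1:
  1·σ_0 + 4·σ_1 + 1·σ_2 = 6(Δ_1 - Δ_0) = -54
  1·σ_1 + 4·σ_2 + 1·σ_3 = 6(Δ_2 - Δ_1) = 54
  1·σ_2 + 4·σ_3 + 1·σ_4 = 6(Δ_3 - Δ_2) = 0
Natural end conditions: σ_0 = σ_4 = 0.
Forward elimination and back-substitution give σ_0 = 0, σ_1 = -513/28, σ_2 = 135/7, σ_3 = -135/28, σ_4 = 0.
On [3, 4], g'(x) = b_3 + 2c_3·(x - 3) + 3d_3·(x - 3)² with b_3 = Δ_3 - h_3(2σ_3 + σ_4)/6 = 73/28, c_3 = σ_3/2 = -135/56, d_3 = (σ_4 - σ_3)/(6h_3) = 45/56. So g'(3) = 73/28.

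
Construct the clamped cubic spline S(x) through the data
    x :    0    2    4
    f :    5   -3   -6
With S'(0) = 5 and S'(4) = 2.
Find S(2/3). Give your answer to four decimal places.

5.2778

Let M_i = S''(x_i). Step sizes h_i = 2, 2; slopes of the chords Δ_i = (y_(i+1) - y_i)/h_i = -4, -3/2.
  2·M_0 + 8·M_1 + 2·M_2 = 6(Δ_1 - Δ_0) = 15
Clamped end conditions give two more equations: 2h_0·M_0 + h_0·M_1 = 6(Δ_0 - S'(0)) = -54 and h_1·M_1 + 2h_1·M_2 = 6(S'(4) - Δ_1) = 21.
Hence M_0 = -129/8, M_1 = 21/4, M_2 = 21/8.
On [0, 2], S(x) = 5 + 5·x - 129/16·x² + 57/32·x³.
With x = 2/3: S(2/3) = 95/18.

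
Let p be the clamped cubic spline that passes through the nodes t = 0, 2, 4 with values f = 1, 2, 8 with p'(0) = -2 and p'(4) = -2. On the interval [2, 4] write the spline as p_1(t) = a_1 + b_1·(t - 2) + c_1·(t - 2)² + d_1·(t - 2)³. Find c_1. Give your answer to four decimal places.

Write M_i for p''(x_i). With h_i = 2, 2 and divided differences Δ_i = 1/2, 3, the continuity of p' gives the tridiagonal system
  2·M_0 + 8·M_1 + 2·M_2 = 6(Δ_1 - Δ_0) = 15
Clamped end conditions give two more equations: 2h_0·M_0 + h_0·M_1 = 6(Δ_0 - p'(0)) = 15 and h_1·M_1 + 2h_1·M_2 = 6(p'(4) - Δ_1) = -30.
Solving: M_0 = 15/8, M_1 = 15/4, M_2 = -75/8.
On [2, 4], with p_1(t) = a_1 + b_1·(t - 2) + c_1·(t - 2)² + d_1·(t - 2)³: c_1 = M_1/2 = 15/8, d_1 = (M_2 - M_1)/(6h_1) = -35/32, b_1 = Δ_1 - h_1(2M_1 + M_2)/6 = 29/8.

1.8750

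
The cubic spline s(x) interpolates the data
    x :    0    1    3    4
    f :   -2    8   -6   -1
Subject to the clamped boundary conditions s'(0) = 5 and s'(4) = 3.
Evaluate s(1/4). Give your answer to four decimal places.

0.0366

Write M_i for s''(x_i). With h_i = 1, 2, 1 and divided differences Δ_i = 10, -7, 5, the continuity of s' gives the tridiagonal system
  1·M_0 + 6·M_1 + 2·M_2 = 6(Δ_1 - Δ_0) = -102
  2·M_1 + 6·M_2 + 1·M_3 = 6(Δ_2 - Δ_1) = 72
Clamped end conditions give two more equations: 2h_0·M_0 + h_0·M_1 = 6(Δ_0 - s'(0)) = 30 and h_2·M_2 + 2h_2·M_3 = 6(s'(4) - Δ_2) = -12.
Solving: M_0 = 1058/35, M_1 = -1066/35, M_2 = 884/35, M_3 = -652/35.
On [0, 1], s(x) = -2 + 5·x + 529/35·x² - 354/35·x³.
With x = 1/4: s(1/4) = 41/1120.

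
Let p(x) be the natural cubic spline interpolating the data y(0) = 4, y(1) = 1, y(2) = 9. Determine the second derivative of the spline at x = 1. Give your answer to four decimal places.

Write m_i for p''(x_i). With h_i = 1, 1 and divided differences Δ_i = -3, 8, the continuity of p' gives the tridiagonal system
  1·m_0 + 4·m_1 + 1·m_2 = 6(Δ_1 - Δ_0) = 66
Natural end conditions: m_0 = m_2 = 0.
Forward elimination and back-substitution give m_0 = 0, m_1 = 33/2, m_2 = 0.

16.5000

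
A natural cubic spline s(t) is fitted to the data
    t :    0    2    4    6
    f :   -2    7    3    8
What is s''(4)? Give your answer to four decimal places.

4.9000

With σ_i denoting the second derivative at x_i, h_i = 2, 2, 2, and Δ_i = (y_(i+1) − y_i)/h_i = 9/2, -2, 5/2:
  2·σ_0 + 8·σ_1 + 2·σ_2 = 6(Δ_1 - Δ_0) = -39
  2·σ_1 + 8·σ_2 + 2·σ_3 = 6(Δ_2 - Δ_1) = 27
Natural end conditions: σ_0 = σ_3 = 0.
Solving: σ_0 = 0, σ_1 = -61/10, σ_2 = 49/10, σ_3 = 0.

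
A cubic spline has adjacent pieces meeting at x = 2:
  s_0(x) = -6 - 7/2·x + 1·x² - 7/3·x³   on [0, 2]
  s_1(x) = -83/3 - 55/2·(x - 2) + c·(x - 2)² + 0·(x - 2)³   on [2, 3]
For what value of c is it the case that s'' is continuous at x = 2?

s_0''(x) = 2 - 14·x, so s_0''(2) = -26. On the right, s_1''(2) = 2c, so c = -13.

-13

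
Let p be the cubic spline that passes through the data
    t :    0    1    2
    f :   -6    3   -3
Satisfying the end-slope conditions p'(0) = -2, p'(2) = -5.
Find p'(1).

4

Let m_i = p''(x_i). Step sizes h_i = 1, 1; slopes of the chords Δ_i = (y_(i+1) - y_i)/h_i = 9, -6.
  1·m_0 + 4·m_1 + 1·m_2 = 6(Δ_1 - Δ_0) = -90
Clamped end conditions give two more equations: 2h_0·m_0 + h_0·m_1 = 6(Δ_0 - p'(0)) = 66 and h_1·m_1 + 2h_1·m_2 = 6(p'(2) - Δ_1) = 6.
Forward elimination and back-substitution give m_0 = 54, m_1 = -42, m_2 = 24.
On [1, 2], p'(t) = b_1 + 2c_1·(t - 1) + 3d_1·(t - 1)² with b_1 = Δ_1 - h_1(2m_1 + m_2)/6 = 4, c_1 = m_1/2 = -21, d_1 = (m_2 - m_1)/(6h_1) = 11. So p'(1) = 4.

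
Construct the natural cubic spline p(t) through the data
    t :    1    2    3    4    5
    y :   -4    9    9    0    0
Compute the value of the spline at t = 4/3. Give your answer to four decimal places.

1.1270

Put M_i = p'' at the i-th knot. Here h = (1, 1, 1, 1) and Δ = (13, 0, -9, 0), so the interior equations h_(i-1)·M_(i-1) + 2(h_(i-1)+h_i)·M_i + h_i·M_(i+1) = 6(Δ_i − Δ_(i-1)) read
  1·M_0 + 4·M_1 + 1·M_2 = 6(Δ_1 - Δ_0) = -78
  1·M_1 + 4·M_2 + 1·M_3 = 6(Δ_2 - Δ_1) = -54
  1·M_2 + 4·M_3 + 1·M_4 = 6(Δ_3 - Δ_2) = 54
Natural end conditions: M_0 = M_4 = 0.
Forward elimination and back-substitution give M_0 = 0, M_1 = -225/14, M_2 = -96/7, M_3 = 237/14, M_4 = 0.
On [1, 2], p(t) = -4 + 439/28·(t - 1) + 0·(t - 1)² - 75/28·(t - 1)³.
With (t - 1) = 1/3: p(4/3) = 71/63.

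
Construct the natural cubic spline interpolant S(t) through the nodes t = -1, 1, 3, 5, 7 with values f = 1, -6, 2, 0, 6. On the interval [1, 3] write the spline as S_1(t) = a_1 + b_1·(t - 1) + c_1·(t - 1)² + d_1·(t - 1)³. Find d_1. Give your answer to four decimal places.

Write m_i for S''(x_i). With h_i = 2, 2, 2, 2 and divided differences Δ_i = -7/2, 4, -1, 3, the continuity of S' gives the tridiagonal system
  2·m_0 + 8·m_1 + 2·m_2 = 6(Δ_1 - Δ_0) = 45
  2·m_1 + 8·m_2 + 2·m_3 = 6(Δ_2 - Δ_1) = -30
  2·m_2 + 8·m_3 + 2·m_4 = 6(Δ_3 - Δ_2) = 24
Natural end conditions: m_0 = m_4 = 0.
Solving: m_0 = 0, m_1 = 117/16, m_2 = -27/4, m_3 = 75/16, m_4 = 0.
On [1, 3], with S_1(t) = a_1 + b_1·(t - 1) + c_1·(t - 1)² + d_1·(t - 1)³: c_1 = m_1/2 = 117/32, d_1 = (m_2 - m_1)/(6h_1) = -75/64, b_1 = Δ_1 - h_1(2m_1 + m_2)/6 = 11/8.

-1.1719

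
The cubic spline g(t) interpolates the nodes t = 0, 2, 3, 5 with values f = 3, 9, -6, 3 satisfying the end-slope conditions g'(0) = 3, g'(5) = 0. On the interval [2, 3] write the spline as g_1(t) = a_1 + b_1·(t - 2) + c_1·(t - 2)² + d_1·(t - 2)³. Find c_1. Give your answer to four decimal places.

-13.9688

With M_i denoting the second derivative at x_i, h_i = 2, 1, 2, and Δ_i = (y_(i+1) − y_i)/h_i = 3, -15, 9/2:
  2·M_0 + 6·M_1 + 1·M_2 = 6(Δ_1 - Δ_0) = -108
  1·M_1 + 6·M_2 + 2·M_3 = 6(Δ_2 - Δ_1) = 117
Clamped end conditions give two more equations: 2h_0·M_0 + h_0·M_1 = 6(Δ_0 - g'(0)) = 0 and h_2·M_2 + 2h_2·M_3 = 6(g'(5) - Δ_2) = -27.
Forward elimination and back-substitution give M_0 = 447/32, M_1 = -447/16, M_2 = 507/16, M_3 = -723/32.
On [2, 3], with g_1(t) = a_1 + b_1·(t - 2) + c_1·(t - 2)² + d_1·(t - 2)³: c_1 = M_1/2 = -447/32, d_1 = (M_2 - M_1)/(6h_1) = 159/16, b_1 = Δ_1 - h_1(2M_1 + M_2)/6 = -351/32.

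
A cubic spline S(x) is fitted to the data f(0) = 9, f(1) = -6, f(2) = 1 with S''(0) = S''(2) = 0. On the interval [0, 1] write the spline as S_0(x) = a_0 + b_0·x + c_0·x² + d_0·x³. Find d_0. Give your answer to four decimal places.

With σ_i denoting the second derivative at x_i, h_i = 1, 1, and Δ_i = (y_(i+1) − y_i)/h_i = -15, 7:
  1·σ_0 + 4·σ_1 + 1·σ_2 = 6(Δ_1 - Δ_0) = 132
Natural end conditions: σ_0 = σ_2 = 0.
Solving the tridiagonal system: σ_0 = 0, σ_1 = 33, σ_2 = 0.
On [0, 1], with S_0(x) = a_0 + b_0·x + c_0·x² + d_0·x³: c_0 = σ_0/2 = 0, d_0 = (σ_1 - σ_0)/(6h_0) = 11/2, b_0 = Δ_0 - h_0(2σ_0 + σ_1)/6 = -41/2.

5.5000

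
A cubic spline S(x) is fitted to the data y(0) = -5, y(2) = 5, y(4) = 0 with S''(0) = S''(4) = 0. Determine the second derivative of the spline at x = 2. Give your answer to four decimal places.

Let σ_i = S''(x_i). Step sizes h_i = 2, 2; slopes of the chords Δ_i = (y_(i+1) - y_i)/h_i = 5, -5/2.
  2·σ_0 + 8·σ_1 + 2·σ_2 = 6(Δ_1 - Δ_0) = -45
Natural end conditions: σ_0 = σ_2 = 0.
Hence σ_0 = 0, σ_1 = -45/8, σ_2 = 0.

-5.6250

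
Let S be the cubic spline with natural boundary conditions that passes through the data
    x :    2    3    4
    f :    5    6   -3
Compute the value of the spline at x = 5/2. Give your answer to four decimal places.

6.4375

Write m_i for S''(x_i). With h_i = 1, 1 and divided differences Δ_i = 1, -9, the continuity of S' gives the tridiagonal system
  1·m_0 + 4·m_1 + 1·m_2 = 6(Δ_1 - Δ_0) = -60
Natural end conditions: m_0 = m_2 = 0.
Forward elimination and back-substitution give m_0 = 0, m_1 = -15, m_2 = 0.
On [2, 3], S(x) = 5 + 7/2·(x - 2) + 0·(x - 2)² - 5/2·(x - 2)³.
With (x - 2) = 1/2: S(5/2) = 103/16.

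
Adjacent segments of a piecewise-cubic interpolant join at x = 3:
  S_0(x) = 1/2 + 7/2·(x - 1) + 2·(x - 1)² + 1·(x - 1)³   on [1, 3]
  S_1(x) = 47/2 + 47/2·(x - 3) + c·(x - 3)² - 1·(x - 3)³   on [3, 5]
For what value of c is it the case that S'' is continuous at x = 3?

S_0''(x) = 4 + 6·(x - 1), so S_0''(3) = 16. On the right, S_1''(3) = 2c, so c = 8.

8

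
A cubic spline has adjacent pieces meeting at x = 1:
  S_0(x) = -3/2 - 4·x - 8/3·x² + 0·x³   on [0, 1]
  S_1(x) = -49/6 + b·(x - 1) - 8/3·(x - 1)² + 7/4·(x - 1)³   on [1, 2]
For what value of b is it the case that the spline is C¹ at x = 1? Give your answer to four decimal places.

S_0'(x) = -4 - 16/3·x + 0·x², so S_0'(1) = -28/3. On the right, S_1'(1) = b, so b = -28/3.

-9.3333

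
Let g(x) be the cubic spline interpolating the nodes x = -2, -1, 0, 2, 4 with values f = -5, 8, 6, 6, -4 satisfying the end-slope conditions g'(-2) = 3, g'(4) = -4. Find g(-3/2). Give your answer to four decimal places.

0.7932

Put M_i = g'' at the i-th knot. Here h = (1, 1, 2, 2) and Δ = (13, -2, 0, -5), so the interior equations h_(i-1)·M_(i-1) + 2(h_(i-1)+h_i)·M_i + h_i·M_(i+1) = 6(Δ_i − Δ_(i-1)) read
  1·M_0 + 4·M_1 + 1·M_2 = 6(Δ_1 - Δ_0) = -90
  1·M_1 + 6·M_2 + 2·M_3 = 6(Δ_2 - Δ_1) = 12
  2·M_2 + 8·M_3 + 2·M_4 = 6(Δ_3 - Δ_2) = -30
Clamped end conditions give two more equations: 2h_0·M_0 + h_0·M_1 = 6(Δ_0 - g'(-2)) = 60 and h_3·M_3 + 2h_3·M_4 = 6(g'(4) - Δ_3) = 6.
Solving the tridiagonal system: M_0 = 2045/42, M_1 = -785/21, M_2 = 65/6, M_3 = -164/21, M_4 = 227/42.
On [-2, -1], g(x) = -5 + 3·(x + 2) + 2045/84·(x + 2)² - 1205/84·(x + 2)³.
With (x + 2) = 1/2: g(-3/2) = 533/672.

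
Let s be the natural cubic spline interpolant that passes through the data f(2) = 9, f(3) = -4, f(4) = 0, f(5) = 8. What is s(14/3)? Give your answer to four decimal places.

Write M_i for s''(x_i). With h_i = 1, 1, 1 and divided differences Δ_i = -13, 4, 8, the continuity of s' gives the tridiagonal system
  1·M_0 + 4·M_1 + 1·M_2 = 6(Δ_1 - Δ_0) = 102
  1·M_1 + 4·M_2 + 1·M_3 = 6(Δ_2 - Δ_1) = 24
Natural end conditions: M_0 = M_3 = 0.
Forward elimination and back-substitution give M_0 = 0, M_1 = 128/5, M_2 = -2/5, M_3 = 0.
On [4, 5], s(x) = 0 + 122/15·(x - 4) - 1/5·(x - 4)² + 1/15·(x - 4)³.
With (x - 4) = 2/3: s(14/3) = 2168/405.

5.3531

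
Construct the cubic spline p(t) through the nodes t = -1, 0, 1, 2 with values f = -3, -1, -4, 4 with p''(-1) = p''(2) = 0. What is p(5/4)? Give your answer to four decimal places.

-3.0719

Let M_i = p''(x_i). Step sizes h_i = 1, 1, 1; slopes of the chords Δ_i = (y_(i+1) - y_i)/h_i = 2, -3, 8.
  1·M_0 + 4·M_1 + 1·M_2 = 6(Δ_1 - Δ_0) = -30
  1·M_1 + 4·M_2 + 1·M_3 = 6(Δ_2 - Δ_1) = 66
Natural end conditions: M_0 = M_3 = 0.
Forward elimination and back-substitution give M_0 = 0, M_1 = -62/5, M_2 = 98/5, M_3 = 0.
On [1, 2], p(t) = -4 + 22/15·(t - 1) + 49/5·(t - 1)² - 49/15·(t - 1)³.
With (t - 1) = 1/4: p(5/4) = -983/320.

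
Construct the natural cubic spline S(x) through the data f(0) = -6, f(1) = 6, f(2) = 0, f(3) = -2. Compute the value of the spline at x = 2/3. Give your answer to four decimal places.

Let M_i = S''(x_i). Step sizes h_i = 1, 1, 1; slopes of the chords Δ_i = (y_(i+1) - y_i)/h_i = 12, -6, -2.
  1·M_0 + 4·M_1 + 1·M_2 = 6(Δ_1 - Δ_0) = -108
  1·M_1 + 4·M_2 + 1·M_3 = 6(Δ_2 - Δ_1) = 24
Natural end conditions: M_0 = M_3 = 0.
Solving the tridiagonal system: M_0 = 0, M_1 = -152/5, M_2 = 68/5, M_3 = 0.
On [0, 1], S(x) = -6 + 256/15·x + 0·x² - 76/15·x³.
With x = 2/3: S(2/3) = 314/81.

3.8765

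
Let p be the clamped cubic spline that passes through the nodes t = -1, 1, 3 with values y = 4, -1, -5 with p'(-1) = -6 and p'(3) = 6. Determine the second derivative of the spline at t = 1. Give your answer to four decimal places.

-5.2500

With M_i denoting the second derivative at x_i, h_i = 2, 2, and Δ_i = (y_(i+1) − y_i)/h_i = -5/2, -2:
  2·M_0 + 8·M_1 + 2·M_2 = 6(Δ_1 - Δ_0) = 3
Clamped end conditions give two more equations: 2h_0·M_0 + h_0·M_1 = 6(Δ_0 - p'(-1)) = 21 and h_1·M_1 + 2h_1·M_2 = 6(p'(3) - Δ_1) = 48.
Hence M_0 = 63/8, M_1 = -21/4, M_2 = 117/8.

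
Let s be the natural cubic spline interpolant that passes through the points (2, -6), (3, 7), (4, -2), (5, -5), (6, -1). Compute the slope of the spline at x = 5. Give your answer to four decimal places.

Let M_i = s''(x_i). Step sizes h_i = 1, 1, 1, 1; slopes of the chords Δ_i = (y_(i+1) - y_i)/h_i = 13, -9, -3, 4.
  1·M_0 + 4·M_1 + 1·M_2 = 6(Δ_1 - Δ_0) = -132
  1·M_1 + 4·M_2 + 1·M_3 = 6(Δ_2 - Δ_1) = 36
  1·M_2 + 4·M_3 + 1·M_4 = 6(Δ_3 - Δ_2) = 42
Natural end conditions: M_0 = M_4 = 0.
Solving: M_0 = 0, M_1 = -1041/28, M_2 = 117/7, M_3 = 177/28, M_4 = 0.
On [5, 6], s'(x) = b_3 + 2c_3·(x - 5) + 3d_3·(x - 5)² with b_3 = Δ_3 - h_3(2M_3 + M_4)/6 = 53/28, c_3 = M_3/2 = 177/56, d_3 = (M_4 - M_3)/(6h_3) = -59/56. So s'(5) = 53/28.

1.8929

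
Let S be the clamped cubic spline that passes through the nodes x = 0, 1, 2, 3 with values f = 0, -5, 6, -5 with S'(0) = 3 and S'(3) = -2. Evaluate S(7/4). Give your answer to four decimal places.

4.5281

With σ_i denoting the second derivative at x_i, h_i = 1, 1, 1, and Δ_i = (y_(i+1) − y_i)/h_i = -5, 11, -11:
  1·σ_0 + 4·σ_1 + 1·σ_2 = 6(Δ_1 - Δ_0) = 96
  1·σ_1 + 4·σ_2 + 1·σ_3 = 6(Δ_2 - Δ_1) = -132
Clamped end conditions give two more equations: 2h_0·σ_0 + h_0·σ_1 = 6(Δ_0 - S'(0)) = -48 and h_2·σ_2 + 2h_2·σ_3 = 6(S'(3) - Δ_2) = 54.
Hence σ_0 = -746/15, σ_1 = 772/15, σ_2 = -902/15, σ_3 = 856/15.
On [1, 2], S(x) = -5 + 58/15·(x - 1) + 386/15·(x - 1)² - 93/5·(x - 1)³.
With (x - 1) = 3/4: S(7/4) = 1449/320.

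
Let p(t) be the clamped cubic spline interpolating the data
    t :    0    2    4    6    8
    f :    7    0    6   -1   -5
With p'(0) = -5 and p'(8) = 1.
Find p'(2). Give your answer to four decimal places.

0.7321

Write m_i for p''(x_i). With h_i = 2, 2, 2, 2 and divided differences Δ_i = -7/2, 3, -7/2, -2, the continuity of p' gives the tridiagonal system
  2·m_0 + 8·m_1 + 2·m_2 = 6(Δ_1 - Δ_0) = 39
  2·m_1 + 8·m_2 + 2·m_3 = 6(Δ_2 - Δ_1) = -39
  2·m_2 + 8·m_3 + 2·m_4 = 6(Δ_3 - Δ_2) = 9
Clamped end conditions give two more equations: 2h_0·m_0 + h_0·m_1 = 6(Δ_0 - p'(0)) = 9 and h_3·m_3 + 2h_3·m_4 = 6(p'(8) - Δ_3) = 18.
Forward elimination and back-substitution give m_0 = -69/56, m_1 = 195/28, m_2 = -57/8, m_3 = 57/28, m_4 = 195/56.
On [2, 4], p'(t) = b_1 + 2c_1·(t - 2) + 3d_1·(t - 2)² with b_1 = Δ_1 - h_1(2m_1 + m_2)/6 = 41/56, c_1 = m_1/2 = 195/56, d_1 = (m_2 - m_1)/(6h_1) = -263/224. So p'(2) = 41/56.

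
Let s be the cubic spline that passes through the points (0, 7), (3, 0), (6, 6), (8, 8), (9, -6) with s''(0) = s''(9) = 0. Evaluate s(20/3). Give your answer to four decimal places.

Write M_i for s''(x_i). With h_i = 3, 3, 2, 1 and divided differences Δ_i = -7/3, 2, 1, -14, the continuity of s' gives the tridiagonal system
  3·M_0 + 12·M_1 + 3·M_2 = 6(Δ_1 - Δ_0) = 26
  3·M_1 + 10·M_2 + 2·M_3 = 6(Δ_2 - Δ_1) = -6
  2·M_2 + 6·M_3 + 1·M_4 = 6(Δ_3 - Δ_2) = -90
Natural end conditions: M_0 = M_4 = 0.
Solving: M_0 = 0, M_1 = 512/309, M_2 = 210/103, M_3 = -1615/103, M_4 = 0.
On [6, 8], s(x) = 6 + 1504/309·(x - 6) + 105/103·(x - 6)² - 1825/1236·(x - 6)³.
With (x - 6) = 2/3: s(20/3) = 77260/8343.

9.2605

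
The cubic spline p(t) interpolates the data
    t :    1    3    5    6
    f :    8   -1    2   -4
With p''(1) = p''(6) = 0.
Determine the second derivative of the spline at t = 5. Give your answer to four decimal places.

-9.8182

Put M_i = p'' at the i-th knot. Here h = (2, 2, 1) and Δ = (-9/2, 3/2, -6), so the interior equations h_(i-1)·M_(i-1) + 2(h_(i-1)+h_i)·M_i + h_i·M_(i+1) = 6(Δ_i − Δ_(i-1)) read
  2·M_0 + 8·M_1 + 2·M_2 = 6(Δ_1 - Δ_0) = 36
  2·M_1 + 6·M_2 + 1·M_3 = 6(Δ_2 - Δ_1) = -45
Natural end conditions: M_0 = M_3 = 0.
Hence M_0 = 0, M_1 = 153/22, M_2 = -108/11, M_3 = 0.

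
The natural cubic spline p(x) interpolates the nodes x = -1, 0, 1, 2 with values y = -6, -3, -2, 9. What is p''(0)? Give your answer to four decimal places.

-7.2000

Put M_i = p'' at the i-th knot. Here h = (1, 1, 1) and Δ = (3, 1, 11), so the interior equations h_(i-1)·M_(i-1) + 2(h_(i-1)+h_i)·M_i + h_i·M_(i+1) = 6(Δ_i − Δ_(i-1)) read
  1·M_0 + 4·M_1 + 1·M_2 = 6(Δ_1 - Δ_0) = -12
  1·M_1 + 4·M_2 + 1·M_3 = 6(Δ_2 - Δ_1) = 60
Natural end conditions: M_0 = M_3 = 0.
Solving: M_0 = 0, M_1 = -36/5, M_2 = 84/5, M_3 = 0.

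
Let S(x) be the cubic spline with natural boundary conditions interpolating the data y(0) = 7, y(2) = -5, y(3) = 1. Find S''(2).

12

Put m_i = S'' at the i-th knot. Here h = (2, 1) and Δ = (-6, 6), so the interior equations h_(i-1)·m_(i-1) + 2(h_(i-1)+h_i)·m_i + h_i·m_(i+1) = 6(Δ_i − Δ_(i-1)) read
  2·m_0 + 6·m_1 + 1·m_2 = 6(Δ_1 - Δ_0) = 72
Natural end conditions: m_0 = m_2 = 0.
Solving the tridiagonal system: m_0 = 0, m_1 = 12, m_2 = 0.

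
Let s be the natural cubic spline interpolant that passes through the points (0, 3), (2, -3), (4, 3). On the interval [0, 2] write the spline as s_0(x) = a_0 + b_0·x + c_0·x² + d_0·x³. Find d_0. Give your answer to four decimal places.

0.3750

With σ_i denoting the second derivative at x_i, h_i = 2, 2, and Δ_i = (y_(i+1) − y_i)/h_i = -3, 3:
  2·σ_0 + 8·σ_1 + 2·σ_2 = 6(Δ_1 - Δ_0) = 36
Natural end conditions: σ_0 = σ_2 = 0.
Hence σ_0 = 0, σ_1 = 9/2, σ_2 = 0.
On [0, 2], with s_0(x) = a_0 + b_0·x + c_0·x² + d_0·x³: c_0 = σ_0/2 = 0, d_0 = (σ_1 - σ_0)/(6h_0) = 3/8, b_0 = Δ_0 - h_0(2σ_0 + σ_1)/6 = -9/2.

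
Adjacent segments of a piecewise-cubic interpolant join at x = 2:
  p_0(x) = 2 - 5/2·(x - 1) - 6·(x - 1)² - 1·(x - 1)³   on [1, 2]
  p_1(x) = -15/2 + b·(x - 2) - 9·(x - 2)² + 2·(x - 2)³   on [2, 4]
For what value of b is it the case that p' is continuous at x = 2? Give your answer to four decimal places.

p_0'(x) = -5/2 - 12·(x - 1) - 3·(x - 1)², so p_0'(2) = -35/2. On the right, p_1'(2) = b, so b = -35/2.

-17.5000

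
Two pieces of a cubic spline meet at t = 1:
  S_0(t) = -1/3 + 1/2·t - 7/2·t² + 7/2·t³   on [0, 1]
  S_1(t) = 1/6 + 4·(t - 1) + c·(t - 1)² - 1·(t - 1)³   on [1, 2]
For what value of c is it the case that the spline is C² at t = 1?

S_0''(t) = -7 + 21·t, so S_0''(1) = 14. On the right, S_1''(1) = 2c, so c = 7.

7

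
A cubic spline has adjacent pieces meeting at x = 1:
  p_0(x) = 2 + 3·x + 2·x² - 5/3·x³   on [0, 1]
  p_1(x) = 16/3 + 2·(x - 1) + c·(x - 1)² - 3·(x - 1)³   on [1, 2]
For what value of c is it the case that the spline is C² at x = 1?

-3

p_0''(x) = 4 - 10·x, so p_0''(1) = -6. On the right, p_1''(1) = 2c, so c = -3.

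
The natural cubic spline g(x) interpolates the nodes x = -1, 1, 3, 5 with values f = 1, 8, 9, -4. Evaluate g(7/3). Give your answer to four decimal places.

Write σ_i for g''(x_i). With h_i = 2, 2, 2 and divided differences Δ_i = 7/2, 1/2, -13/2, the continuity of g' gives the tridiagonal system
  2·σ_0 + 8·σ_1 + 2·σ_2 = 6(Δ_1 - Δ_0) = -18
  2·σ_1 + 8·σ_2 + 2·σ_3 = 6(Δ_2 - Δ_1) = -42
Natural end conditions: σ_0 = σ_3 = 0.
Solving: σ_0 = 0, σ_1 = -1, σ_2 = -5, σ_3 = 0.
On [1, 3], g(x) = 8 + 17/6·(x - 1) - 1/2·(x - 1)² - 1/3·(x - 1)³.
With (x - 1) = 4/3: g(7/3) = 818/81.

10.0988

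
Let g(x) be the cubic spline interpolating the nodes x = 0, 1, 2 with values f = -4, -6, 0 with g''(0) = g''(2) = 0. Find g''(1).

12

Put m_i = g'' at the i-th knot. Here h = (1, 1) and Δ = (-2, 6), so the interior equations h_(i-1)·m_(i-1) + 2(h_(i-1)+h_i)·m_i + h_i·m_(i+1) = 6(Δ_i − Δ_(i-1)) read
  1·m_0 + 4·m_1 + 1·m_2 = 6(Δ_1 - Δ_0) = 48
Natural end conditions: m_0 = m_2 = 0.
Solving the tridiagonal system: m_0 = 0, m_1 = 12, m_2 = 0.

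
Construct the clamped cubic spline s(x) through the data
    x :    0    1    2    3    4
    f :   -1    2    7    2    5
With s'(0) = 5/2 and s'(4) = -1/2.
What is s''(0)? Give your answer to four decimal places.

Put σ_i = s'' at the i-th knot. Here h = (1, 1, 1, 1) and Δ = (3, 5, -5, 3), so the interior equations h_(i-1)·σ_(i-1) + 2(h_(i-1)+h_i)·σ_i + h_i·σ_(i+1) = 6(Δ_i − Δ_(i-1)) read
  1·σ_0 + 4·σ_1 + 1·σ_2 = 6(Δ_1 - Δ_0) = 12
  1·σ_1 + 4·σ_2 + 1·σ_3 = 6(Δ_2 - Δ_1) = -60
  1·σ_2 + 4·σ_3 + 1·σ_4 = 6(Δ_3 - Δ_2) = 48
Clamped end conditions give two more equations: 2h_0·σ_0 + h_0·σ_1 = 6(Δ_0 - s'(0)) = 3 and h_3·σ_3 + 2h_3·σ_4 = 6(s'(4) - Δ_3) = -21.
Hence σ_0 = -93/28, σ_1 = 135/14, σ_2 = -93/4, σ_3 = 327/14, σ_4 = -621/28.

-3.3214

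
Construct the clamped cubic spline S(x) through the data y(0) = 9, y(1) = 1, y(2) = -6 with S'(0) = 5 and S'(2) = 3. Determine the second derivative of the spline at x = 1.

5

Write σ_i for S''(x_i). With h_i = 1, 1 and divided differences Δ_i = -8, -7, the continuity of S' gives the tridiagonal system
  1·σ_0 + 4·σ_1 + 1·σ_2 = 6(Δ_1 - Δ_0) = 6
Clamped end conditions give two more equations: 2h_0·σ_0 + h_0·σ_1 = 6(Δ_0 - S'(0)) = -78 and h_1·σ_1 + 2h_1·σ_2 = 6(S'(2) - Δ_1) = 60.
Forward elimination and back-substitution give σ_0 = -83/2, σ_1 = 5, σ_2 = 55/2.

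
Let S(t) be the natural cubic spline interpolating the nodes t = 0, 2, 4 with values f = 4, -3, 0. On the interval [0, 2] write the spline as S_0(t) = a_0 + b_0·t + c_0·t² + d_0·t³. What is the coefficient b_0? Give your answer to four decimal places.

-4.7500

Put M_i = S'' at the i-th knot. Here h = (2, 2) and Δ = (-7/2, 3/2), so the interior equations h_(i-1)·M_(i-1) + 2(h_(i-1)+h_i)·M_i + h_i·M_(i+1) = 6(Δ_i − Δ_(i-1)) read
  2·M_0 + 8·M_1 + 2·M_2 = 6(Δ_1 - Δ_0) = 30
Natural end conditions: M_0 = M_2 = 0.
Forward elimination and back-substitution give M_0 = 0, M_1 = 15/4, M_2 = 0.
On [0, 2], with S_0(t) = a_0 + b_0·t + c_0·t² + d_0·t³: c_0 = M_0/2 = 0, d_0 = (M_1 - M_0)/(6h_0) = 5/16, b_0 = Δ_0 - h_0(2M_0 + M_1)/6 = -19/4.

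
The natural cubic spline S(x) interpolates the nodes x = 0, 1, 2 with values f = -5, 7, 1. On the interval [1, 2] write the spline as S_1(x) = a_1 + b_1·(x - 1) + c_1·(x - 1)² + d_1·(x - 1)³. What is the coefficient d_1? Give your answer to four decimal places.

With M_i denoting the second derivative at x_i, h_i = 1, 1, and Δ_i = (y_(i+1) − y_i)/h_i = 12, -6:
  1·M_0 + 4·M_1 + 1·M_2 = 6(Δ_1 - Δ_0) = -108
Natural end conditions: M_0 = M_2 = 0.
Forward elimination and back-substitution give M_0 = 0, M_1 = -27, M_2 = 0.
On [1, 2], with S_1(x) = a_1 + b_1·(x - 1) + c_1·(x - 1)² + d_1·(x - 1)³: c_1 = M_1/2 = -27/2, d_1 = (M_2 - M_1)/(6h_1) = 9/2, b_1 = Δ_1 - h_1(2M_1 + M_2)/6 = 3.

4.5000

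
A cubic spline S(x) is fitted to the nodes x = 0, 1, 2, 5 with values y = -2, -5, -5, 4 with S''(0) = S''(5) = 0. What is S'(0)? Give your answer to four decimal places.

Let M_i = S''(x_i). Step sizes h_i = 1, 1, 3; slopes of the chords Δ_i = (y_(i+1) - y_i)/h_i = -3, 0, 3.
  1·M_0 + 4·M_1 + 1·M_2 = 6(Δ_1 - Δ_0) = 18
  1·M_1 + 8·M_2 + 3·M_3 = 6(Δ_2 - Δ_1) = 18
Natural end conditions: M_0 = M_3 = 0.
Forward elimination and back-substitution give M_0 = 0, M_1 = 126/31, M_2 = 54/31, M_3 = 0.
On [0, 1], S'(x) = b_0 + 2c_0·x + 3d_0·x² with b_0 = Δ_0 - h_0(2M_0 + M_1)/6 = -114/31, c_0 = M_0/2 = 0, d_0 = (M_1 - M_0)/(6h_0) = 21/31. So S'(0) = -114/31.

-3.6774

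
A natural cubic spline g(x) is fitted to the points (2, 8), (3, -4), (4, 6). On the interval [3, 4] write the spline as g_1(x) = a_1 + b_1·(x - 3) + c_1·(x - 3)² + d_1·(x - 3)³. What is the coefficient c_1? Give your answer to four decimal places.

16.5000

With σ_i denoting the second derivative at x_i, h_i = 1, 1, and Δ_i = (y_(i+1) − y_i)/h_i = -12, 10:
  1·σ_0 + 4·σ_1 + 1·σ_2 = 6(Δ_1 - Δ_0) = 132
Natural end conditions: σ_0 = σ_2 = 0.
Hence σ_0 = 0, σ_1 = 33, σ_2 = 0.
On [3, 4], with g_1(x) = a_1 + b_1·(x - 3) + c_1·(x - 3)² + d_1·(x - 3)³: c_1 = σ_1/2 = 33/2, d_1 = (σ_2 - σ_1)/(6h_1) = -11/2, b_1 = Δ_1 - h_1(2σ_1 + σ_2)/6 = -1.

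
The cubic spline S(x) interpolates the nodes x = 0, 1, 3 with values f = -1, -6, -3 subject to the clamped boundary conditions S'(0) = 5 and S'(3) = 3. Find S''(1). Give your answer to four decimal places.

14.3333

Let σ_i = S''(x_i). Step sizes h_i = 1, 2; slopes of the chords Δ_i = (y_(i+1) - y_i)/h_i = -5, 3/2.
  1·σ_0 + 6·σ_1 + 2·σ_2 = 6(Δ_1 - Δ_0) = 39
Clamped end conditions give two more equations: 2h_0·σ_0 + h_0·σ_1 = 6(Δ_0 - S'(0)) = -60 and h_1·σ_1 + 2h_1·σ_2 = 6(S'(3) - Δ_1) = 9.
Solving the tridiagonal system: σ_0 = -223/6, σ_1 = 43/3, σ_2 = -59/12.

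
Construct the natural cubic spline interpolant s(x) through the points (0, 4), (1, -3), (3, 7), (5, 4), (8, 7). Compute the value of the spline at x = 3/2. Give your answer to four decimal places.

-2.3317

With M_i denoting the second derivative at x_i, h_i = 1, 2, 2, 3, and Δ_i = (y_(i+1) − y_i)/h_i = -7, 5, -3/2, 1:
  1·M_0 + 6·M_1 + 2·M_2 = 6(Δ_1 - Δ_0) = 72
  2·M_1 + 8·M_2 + 2·M_3 = 6(Δ_2 - Δ_1) = -39
  2·M_2 + 10·M_3 + 3·M_4 = 6(Δ_3 - Δ_2) = 15
Natural end conditions: M_0 = M_4 = 0.
Hence M_0 = 0, M_1 = 789/52, M_2 = -495/52, M_3 = 177/52, M_4 = 0.
On [1, 3], s(x) = -3 - 101/52·(x - 1) + 789/104·(x - 1)² - 107/52·(x - 1)³.
With (x - 1) = 1/2: s(3/2) = -485/208.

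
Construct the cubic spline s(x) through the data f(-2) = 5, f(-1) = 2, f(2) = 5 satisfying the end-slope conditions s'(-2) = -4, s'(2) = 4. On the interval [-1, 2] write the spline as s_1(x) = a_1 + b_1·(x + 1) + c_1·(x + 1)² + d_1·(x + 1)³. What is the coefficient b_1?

-2

Let σ_i = s''(x_i). Step sizes h_i = 1, 3; slopes of the chords Δ_i = (y_(i+1) - y_i)/h_i = -3, 1.
  1·σ_0 + 8·σ_1 + 3·σ_2 = 6(Δ_1 - Δ_0) = 24
Clamped end conditions give two more equations: 2h_0·σ_0 + h_0·σ_1 = 6(Δ_0 - s'(-2)) = 6 and h_1·σ_1 + 2h_1·σ_2 = 6(s'(2) - Δ_1) = 18.
Hence σ_0 = 2, σ_1 = 2, σ_2 = 2.
On [-1, 2], with s_1(x) = a_1 + b_1·(x + 1) + c_1·(x + 1)² + d_1·(x + 1)³: c_1 = σ_1/2 = 1, d_1 = (σ_2 - σ_1)/(6h_1) = 0, b_1 = Δ_1 - h_1(2σ_1 + σ_2)/6 = -2.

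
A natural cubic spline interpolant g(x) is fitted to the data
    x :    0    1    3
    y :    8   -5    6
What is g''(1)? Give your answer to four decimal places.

With m_i denoting the second derivative at x_i, h_i = 1, 2, and Δ_i = (y_(i+1) − y_i)/h_i = -13, 11/2:
  1·m_0 + 6·m_1 + 2·m_2 = 6(Δ_1 - Δ_0) = 111
Natural end conditions: m_0 = m_2 = 0.
Forward elimination and back-substitution give m_0 = 0, m_1 = 37/2, m_2 = 0.

18.5000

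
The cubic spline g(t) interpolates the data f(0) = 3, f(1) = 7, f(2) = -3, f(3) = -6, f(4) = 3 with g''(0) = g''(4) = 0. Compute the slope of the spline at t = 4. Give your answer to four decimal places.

Let M_i = g''(x_i). Step sizes h_i = 1, 1, 1, 1; slopes of the chords Δ_i = (y_(i+1) - y_i)/h_i = 4, -10, -3, 9.
  1·M_0 + 4·M_1 + 1·M_2 = 6(Δ_1 - Δ_0) = -84
  1·M_1 + 4·M_2 + 1·M_3 = 6(Δ_2 - Δ_1) = 42
  1·M_2 + 4·M_3 + 1·M_4 = 6(Δ_3 - Δ_2) = 72
Natural end conditions: M_0 = M_4 = 0.
Forward elimination and back-substitution give M_0 = 0, M_1 = -339/14, M_2 = 90/7, M_3 = 207/14, M_4 = 0.
On [3, 4], g'(t) = b_3 + 2c_3·(t - 3) + 3d_3·(t - 3)² with b_3 = Δ_3 - h_3(2M_3 + M_4)/6 = 57/14, c_3 = M_3/2 = 207/28, d_3 = (M_4 - M_3)/(6h_3) = -69/28. So g'(4) = 321/28.

11.4643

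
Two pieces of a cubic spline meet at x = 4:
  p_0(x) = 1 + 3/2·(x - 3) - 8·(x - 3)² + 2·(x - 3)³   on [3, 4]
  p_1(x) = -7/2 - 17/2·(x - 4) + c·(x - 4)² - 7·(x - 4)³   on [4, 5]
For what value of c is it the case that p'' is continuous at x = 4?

-2

p_0''(x) = -16 + 12·(x - 3), so p_0''(4) = -4. On the right, p_1''(4) = 2c, so c = -2.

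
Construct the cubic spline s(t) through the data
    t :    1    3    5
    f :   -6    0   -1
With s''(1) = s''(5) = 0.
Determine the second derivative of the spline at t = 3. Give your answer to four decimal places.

-2.6250

Write M_i for s''(x_i). With h_i = 2, 2 and divided differences Δ_i = 3, -1/2, the continuity of s' gives the tridiagonal system
  2·M_0 + 8·M_1 + 2·M_2 = 6(Δ_1 - Δ_0) = -21
Natural end conditions: M_0 = M_2 = 0.
Hence M_0 = 0, M_1 = -21/8, M_2 = 0.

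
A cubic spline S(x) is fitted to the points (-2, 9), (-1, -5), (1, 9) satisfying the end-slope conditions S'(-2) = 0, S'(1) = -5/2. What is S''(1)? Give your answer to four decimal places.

-36.0833

Put M_i = S'' at the i-th knot. Here h = (1, 2) and Δ = (-14, 7), so the interior equations h_(i-1)·M_(i-1) + 2(h_(i-1)+h_i)·M_i + h_i·M_(i+1) = 6(Δ_i − Δ_(i-1)) read
  1·M_0 + 6·M_1 + 2·M_2 = 6(Δ_1 - Δ_0) = 126
Clamped end conditions give two more equations: 2h_0·M_0 + h_0·M_1 = 6(Δ_0 - S'(-2)) = -84 and h_1·M_1 + 2h_1·M_2 = 6(S'(1) - Δ_1) = -57.
Hence M_0 = -383/6, M_1 = 131/3, M_2 = -433/12.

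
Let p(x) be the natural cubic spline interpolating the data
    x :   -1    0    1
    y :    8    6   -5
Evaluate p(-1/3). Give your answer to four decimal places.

With m_i denoting the second derivative at x_i, h_i = 1, 1, and Δ_i = (y_(i+1) − y_i)/h_i = -2, -11:
  1·m_0 + 4·m_1 + 1·m_2 = 6(Δ_1 - Δ_0) = -54
Natural end conditions: m_0 = m_2 = 0.
Solving: m_0 = 0, m_1 = -27/2, m_2 = 0.
On [-1, 0], p(x) = 8 + 1/4·(x + 1) + 0·(x + 1)² - 9/4·(x + 1)³.
With (x + 1) = 2/3: p(-1/3) = 15/2.

7.5000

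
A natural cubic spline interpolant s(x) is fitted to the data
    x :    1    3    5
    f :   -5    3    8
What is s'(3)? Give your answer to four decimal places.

3.2500

Let M_i = s''(x_i). Step sizes h_i = 2, 2; slopes of the chords Δ_i = (y_(i+1) - y_i)/h_i = 4, 5/2.
  2·M_0 + 8·M_1 + 2·M_2 = 6(Δ_1 - Δ_0) = -9
Natural end conditions: M_0 = M_2 = 0.
Forward elimination and back-substitution give M_0 = 0, M_1 = -9/8, M_2 = 0.
On [3, 5], s'(x) = b_1 + 2c_1·(x - 3) + 3d_1·(x - 3)² with b_1 = Δ_1 - h_1(2M_1 + M_2)/6 = 13/4, c_1 = M_1/2 = -9/16, d_1 = (M_2 - M_1)/(6h_1) = 3/32. So s'(3) = 13/4.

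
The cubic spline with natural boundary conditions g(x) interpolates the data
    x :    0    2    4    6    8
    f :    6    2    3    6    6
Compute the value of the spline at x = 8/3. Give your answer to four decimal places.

1.7831

With M_i denoting the second derivative at x_i, h_i = 2, 2, 2, 2, and Δ_i = (y_(i+1) − y_i)/h_i = -2, 1/2, 3/2, 0:
  2·M_0 + 8·M_1 + 2·M_2 = 6(Δ_1 - Δ_0) = 15
  2·M_1 + 8·M_2 + 2·M_3 = 6(Δ_2 - Δ_1) = 6
  2·M_2 + 8·M_3 + 2·M_4 = 6(Δ_3 - Δ_2) = -9
Natural end conditions: M_0 = M_4 = 0.
Hence M_0 = 0, M_1 = 12/7, M_2 = 9/14, M_3 = -9/7, M_4 = 0.
On [2, 4], g(x) = 2 - 6/7·(x - 2) + 6/7·(x - 2)² - 5/56·(x - 2)³.
With (x - 2) = 2/3: g(8/3) = 337/189.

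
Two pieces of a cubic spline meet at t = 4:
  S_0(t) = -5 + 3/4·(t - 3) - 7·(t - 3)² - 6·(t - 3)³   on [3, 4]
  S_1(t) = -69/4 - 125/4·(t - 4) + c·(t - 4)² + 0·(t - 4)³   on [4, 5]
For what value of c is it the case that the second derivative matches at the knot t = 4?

S_0''(t) = -14 - 36·(t - 3), so S_0''(4) = -50. On the right, S_1''(4) = 2c, so c = -25.

-25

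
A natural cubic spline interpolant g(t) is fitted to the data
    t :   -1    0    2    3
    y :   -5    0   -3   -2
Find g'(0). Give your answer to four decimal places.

2.2500

Write M_i for g''(x_i). With h_i = 1, 2, 1 and divided differences Δ_i = 5, -3/2, 1, the continuity of g' gives the tridiagonal system
  1·M_0 + 6·M_1 + 2·M_2 = 6(Δ_1 - Δ_0) = -39
  2·M_1 + 6·M_2 + 1·M_3 = 6(Δ_2 - Δ_1) = 15
Natural end conditions: M_0 = M_3 = 0.
Hence M_0 = 0, M_1 = -33/4, M_2 = 21/4, M_3 = 0.
On [0, 2], g'(t) = b_1 + 2c_1·t + 3d_1·t² with b_1 = Δ_1 - h_1(2M_1 + M_2)/6 = 9/4, c_1 = M_1/2 = -33/8, d_1 = (M_2 - M_1)/(6h_1) = 9/8. So g'(0) = 9/4.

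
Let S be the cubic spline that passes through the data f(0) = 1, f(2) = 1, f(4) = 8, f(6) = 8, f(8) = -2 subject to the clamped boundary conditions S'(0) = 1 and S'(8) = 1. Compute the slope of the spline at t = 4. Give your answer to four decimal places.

3.4643

Let m_i = S''(x_i). Step sizes h_i = 2, 2, 2, 2; slopes of the chords Δ_i = (y_(i+1) - y_i)/h_i = 0, 7/2, 0, -5.
  2·m_0 + 8·m_1 + 2·m_2 = 6(Δ_1 - Δ_0) = 21
  2·m_1 + 8·m_2 + 2·m_3 = 6(Δ_2 - Δ_1) = -21
  2·m_2 + 8·m_3 + 2·m_4 = 6(Δ_3 - Δ_2) = -30
Clamped end conditions give two more equations: 2h_0·m_0 + h_0·m_1 = 6(Δ_0 - S'(0)) = -6 and h_3·m_3 + 2h_3·m_4 = 6(S'(8) - Δ_3) = 36.
Solving the tridiagonal system: m_0 = -393/112, m_1 = 225/56, m_2 = -33/16, m_3 = -351/56, m_4 = 1359/112.
On [4, 6], S'(t) = b_2 + 2c_2·(t - 4) + 3d_2·(t - 4)² with b_2 = Δ_2 - h_2(2m_2 + m_3)/6 = 97/28, c_2 = m_2/2 = -33/32, d_2 = (m_3 - m_2)/(6h_2) = -157/448. So S'(4) = 97/28.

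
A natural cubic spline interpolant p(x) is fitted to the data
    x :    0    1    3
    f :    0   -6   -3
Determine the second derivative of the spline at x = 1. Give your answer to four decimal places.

Put M_i = p'' at the i-th knot. Here h = (1, 2) and Δ = (-6, 3/2), so the interior equations h_(i-1)·M_(i-1) + 2(h_(i-1)+h_i)·M_i + h_i·M_(i+1) = 6(Δ_i − Δ_(i-1)) read
  1·M_0 + 6·M_1 + 2·M_2 = 6(Δ_1 - Δ_0) = 45
Natural end conditions: M_0 = M_2 = 0.
Solving the tridiagonal system: M_0 = 0, M_1 = 15/2, M_2 = 0.

7.5000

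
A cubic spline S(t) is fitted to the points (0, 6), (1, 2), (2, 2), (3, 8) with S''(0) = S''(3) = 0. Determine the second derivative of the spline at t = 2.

Write m_i for S''(x_i). With h_i = 1, 1, 1 and divided differences Δ_i = -4, 0, 6, the continuity of S' gives the tridiagonal system
  1·m_0 + 4·m_1 + 1·m_2 = 6(Δ_1 - Δ_0) = 24
  1·m_1 + 4·m_2 + 1·m_3 = 6(Δ_2 - Δ_1) = 36
Natural end conditions: m_0 = m_3 = 0.
Forward elimination and back-substitution give m_0 = 0, m_1 = 4, m_2 = 8, m_3 = 0.

8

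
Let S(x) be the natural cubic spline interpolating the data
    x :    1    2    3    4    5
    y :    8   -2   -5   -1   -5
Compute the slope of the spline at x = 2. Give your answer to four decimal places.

Put M_i = S'' at the i-th knot. Here h = (1, 1, 1, 1) and Δ = (-10, -3, 4, -4), so the interior equations h_(i-1)·M_(i-1) + 2(h_(i-1)+h_i)·M_i + h_i·M_(i+1) = 6(Δ_i − Δ_(i-1)) read
  1·M_0 + 4·M_1 + 1·M_2 = 6(Δ_1 - Δ_0) = 42
  1·M_1 + 4·M_2 + 1·M_3 = 6(Δ_2 - Δ_1) = 42
  1·M_2 + 4·M_3 + 1·M_4 = 6(Δ_3 - Δ_2) = -48
Natural end conditions: M_0 = M_4 = 0.
Hence M_0 = 0, M_1 = 207/28, M_2 = 87/7, M_3 = -423/28, M_4 = 0.
On [2, 3], S'(x) = b_1 + 2c_1·(x - 2) + 3d_1·(x - 2)² with b_1 = Δ_1 - h_1(2M_1 + M_2)/6 = -211/28, c_1 = M_1/2 = 207/56, d_1 = (M_2 - M_1)/(6h_1) = 47/56. So S'(2) = -211/28.

-7.5357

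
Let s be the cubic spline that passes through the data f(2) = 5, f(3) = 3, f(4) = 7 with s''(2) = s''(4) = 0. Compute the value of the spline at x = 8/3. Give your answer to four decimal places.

With M_i denoting the second derivative at x_i, h_i = 1, 1, and Δ_i = (y_(i+1) − y_i)/h_i = -2, 4:
  1·M_0 + 4·M_1 + 1·M_2 = 6(Δ_1 - Δ_0) = 36
Natural end conditions: M_0 = M_2 = 0.
Forward elimination and back-substitution give M_0 = 0, M_1 = 9, M_2 = 0.
On [2, 3], s(x) = 5 - 7/2·(x - 2) + 0·(x - 2)² + 3/2·(x - 2)³.
With (x - 2) = 2/3: s(8/3) = 28/9.

3.1111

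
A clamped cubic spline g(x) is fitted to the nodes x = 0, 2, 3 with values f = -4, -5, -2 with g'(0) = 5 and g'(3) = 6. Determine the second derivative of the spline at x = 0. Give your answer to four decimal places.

-11.4167

Let m_i = g''(x_i). Step sizes h_i = 2, 1; slopes of the chords Δ_i = (y_(i+1) - y_i)/h_i = -1/2, 3.
  2·m_0 + 6·m_1 + 1·m_2 = 6(Δ_1 - Δ_0) = 21
Clamped end conditions give two more equations: 2h_0·m_0 + h_0·m_1 = 6(Δ_0 - g'(0)) = -33 and h_1·m_1 + 2h_1·m_2 = 6(g'(3) - Δ_1) = 18.
Solving the tridiagonal system: m_0 = -137/12, m_1 = 19/3, m_2 = 35/6.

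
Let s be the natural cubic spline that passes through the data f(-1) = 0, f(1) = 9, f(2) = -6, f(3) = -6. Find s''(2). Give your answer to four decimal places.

Let σ_i = s''(x_i). Step sizes h_i = 2, 1, 1; slopes of the chords Δ_i = (y_(i+1) - y_i)/h_i = 9/2, -15, 0.
  2·σ_0 + 6·σ_1 + 1·σ_2 = 6(Δ_1 - Δ_0) = -117
  1·σ_1 + 4·σ_2 + 1·σ_3 = 6(Δ_2 - Δ_1) = 90
Natural end conditions: σ_0 = σ_3 = 0.
Solving the tridiagonal system: σ_0 = 0, σ_1 = -558/23, σ_2 = 657/23, σ_3 = 0.

28.5652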